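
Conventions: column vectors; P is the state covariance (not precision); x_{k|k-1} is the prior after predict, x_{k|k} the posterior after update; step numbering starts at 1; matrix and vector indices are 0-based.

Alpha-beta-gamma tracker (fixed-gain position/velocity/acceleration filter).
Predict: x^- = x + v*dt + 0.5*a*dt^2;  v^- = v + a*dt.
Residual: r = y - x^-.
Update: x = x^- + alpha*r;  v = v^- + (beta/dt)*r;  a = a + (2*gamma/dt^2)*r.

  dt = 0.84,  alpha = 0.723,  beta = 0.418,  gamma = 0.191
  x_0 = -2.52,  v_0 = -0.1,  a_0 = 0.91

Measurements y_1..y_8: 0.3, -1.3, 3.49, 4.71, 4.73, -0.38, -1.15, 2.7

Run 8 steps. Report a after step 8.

a_post = 1.4221

step 1: x_pred=-2.2830  r=2.5830  x^+=-0.4155  v^+=1.9497  a^+=2.3084
step 2: x_pred=2.0367  r=-3.3367  x^+=-0.3757  v^+=2.2284  a^+=0.5019
step 3: x_pred=1.6732  r=1.8168  x^+=2.9867  v^+=3.5541  a^+=1.4855
step 4: x_pred=6.4963  r=-1.7863  x^+=5.2048  v^+=3.9131  a^+=0.5185
step 5: x_pred=8.6747  r=-3.9447  x^+=5.8227  v^+=2.3856  a^+=-1.6171
step 6: x_pred=7.2561  r=-7.6361  x^+=1.7352  v^+=-2.7726  a^+=-5.7512
step 7: x_pred=-2.6228  r=1.4728  x^+=-1.5580  v^+=-6.8707  a^+=-4.9538
step 8: x_pred=-9.0770  r=11.7770  x^+=-0.5622  v^+=-5.1714  a^+=1.4221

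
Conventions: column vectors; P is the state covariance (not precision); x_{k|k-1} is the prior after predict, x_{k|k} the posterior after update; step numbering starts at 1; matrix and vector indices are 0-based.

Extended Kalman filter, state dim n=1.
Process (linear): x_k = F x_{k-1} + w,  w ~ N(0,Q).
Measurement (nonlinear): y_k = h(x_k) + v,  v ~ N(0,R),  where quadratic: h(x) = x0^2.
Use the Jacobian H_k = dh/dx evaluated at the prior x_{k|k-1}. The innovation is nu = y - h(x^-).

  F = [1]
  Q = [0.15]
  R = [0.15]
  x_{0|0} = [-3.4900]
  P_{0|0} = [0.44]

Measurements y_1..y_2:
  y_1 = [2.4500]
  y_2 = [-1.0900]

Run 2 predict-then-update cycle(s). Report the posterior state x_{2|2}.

step 1: x^-=[-3.4900]  P^-=[0.5900]  H_jac=[-6.9800]  S=[28.8950]  K=[-0.1425]  nu=[-9.7301]  x^+=[-2.1032]  P^+=[0.0031]
step 2: x^-=[-2.1032]  P^-=[0.1531]  H_jac=[-4.2065]  S=[2.8584]  K=[-0.2253]  nu=[-5.5136]  x^+=[-0.8613]  P^+=[0.0080]

x_post = [-0.8613]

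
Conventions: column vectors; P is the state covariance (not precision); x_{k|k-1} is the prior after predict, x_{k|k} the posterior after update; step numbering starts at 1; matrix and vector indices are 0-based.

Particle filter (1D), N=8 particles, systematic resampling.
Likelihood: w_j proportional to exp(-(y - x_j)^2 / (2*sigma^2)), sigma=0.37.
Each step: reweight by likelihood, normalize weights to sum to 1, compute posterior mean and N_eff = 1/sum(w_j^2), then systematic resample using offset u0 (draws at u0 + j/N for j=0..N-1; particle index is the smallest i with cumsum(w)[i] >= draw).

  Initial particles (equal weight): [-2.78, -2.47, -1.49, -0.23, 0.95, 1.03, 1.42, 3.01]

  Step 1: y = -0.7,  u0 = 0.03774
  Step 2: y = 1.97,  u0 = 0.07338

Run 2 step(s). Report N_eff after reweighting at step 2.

N_eff = 6.0000

step 1: w=[0.0000, 0.0000, 0.1865, 0.8133, 0.0001, 0.0000, 0.0000, 0.0000]  mean=-0.4649  Neff=1.4361  idx=[2, 2, 3, 3, 3, 3, 3, 3]
step 2: w=[0.0000, 0.0000, 0.1667, 0.1667, 0.1667, 0.1667, 0.1667, 0.1667]  mean=-0.2300  Neff=6.0000  idx=[2, 3, 3, 4, 5, 6, 6, 7]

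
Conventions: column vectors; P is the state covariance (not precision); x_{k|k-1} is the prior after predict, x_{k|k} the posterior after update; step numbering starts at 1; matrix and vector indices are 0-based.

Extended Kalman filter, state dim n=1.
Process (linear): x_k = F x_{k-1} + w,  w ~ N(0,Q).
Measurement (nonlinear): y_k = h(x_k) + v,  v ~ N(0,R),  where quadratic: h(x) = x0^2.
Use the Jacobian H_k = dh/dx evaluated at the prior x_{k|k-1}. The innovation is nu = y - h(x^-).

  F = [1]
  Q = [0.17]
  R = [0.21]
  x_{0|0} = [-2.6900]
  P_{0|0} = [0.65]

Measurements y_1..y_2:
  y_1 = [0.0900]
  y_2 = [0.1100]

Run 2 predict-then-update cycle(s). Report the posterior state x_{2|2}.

x_post = [-0.8145]

step 1: x^-=[-2.6900]  P^-=[0.8200]  H_jac=[-5.3800]  S=[23.9444]  K=[-0.1842]  nu=[-7.1461]  x^+=[-1.3734]  P^+=[0.0072]
step 2: x^-=[-1.3734]  P^-=[0.1772]  H_jac=[-2.7468]  S=[1.5469]  K=[-0.3146]  nu=[-1.7762]  x^+=[-0.8145]  P^+=[0.0241]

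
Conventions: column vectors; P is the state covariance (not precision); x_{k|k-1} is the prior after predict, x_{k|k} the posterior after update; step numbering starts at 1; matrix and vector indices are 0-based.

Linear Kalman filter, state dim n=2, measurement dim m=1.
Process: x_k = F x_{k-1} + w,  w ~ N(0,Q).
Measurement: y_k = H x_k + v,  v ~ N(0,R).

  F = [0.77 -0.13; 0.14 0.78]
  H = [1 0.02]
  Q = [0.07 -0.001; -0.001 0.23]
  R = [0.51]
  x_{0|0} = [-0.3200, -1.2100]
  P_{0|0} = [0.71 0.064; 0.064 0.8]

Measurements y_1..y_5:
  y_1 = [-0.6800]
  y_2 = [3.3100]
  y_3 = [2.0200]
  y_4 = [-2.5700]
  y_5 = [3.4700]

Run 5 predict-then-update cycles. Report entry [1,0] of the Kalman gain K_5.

K[1,0] = -0.1108

step 1: x^-=[-0.0891, -0.9886]  P^-=[0.4917 0.0317; 0.0317 0.7446]  S=[1.0032]  K=[0.4907; 0.0464]  nu=[-0.5711]  x^+=[-0.3694, -1.0151]  P^+=[0.2501 0.0088; 0.0088 0.7425]
step 2: x^-=[-0.1524, -0.8435]  P^-=[0.2291 -0.0442; -0.0442 0.6885]  S=[0.7376]  K=[0.3094; -0.0412]  nu=[3.4793]  x^+=[0.9239, -0.9870]  P^+=[0.1585 -0.0348; -0.0348 0.6873]
step 3: x^-=[0.8397, -0.6405]  P^-=[0.1825 -0.0739; -0.0739 0.6437]  S=[0.6898]  K=[0.2625; -0.0884]  nu=[1.1931]  x^+=[1.1529, -0.7460]  P^+=[0.1350 -0.0579; -0.0579 0.6383]
step 4: x^-=[0.9847, -0.4204]  P^-=[0.1724 -0.0849; -0.0849 0.6083]  S=[0.6793]  K=[0.2513; -0.1070]  nu=[-3.5463]  x^+=[0.0934, -0.0409]  P^+=[0.1295 -0.0666; -0.0666 0.6006]
step 5: x^-=[0.0772, -0.0189]  P^-=[0.1703 -0.0867; -0.0867 0.5834]  S=[0.6770]  K=[0.2489; -0.1108]  nu=[3.3931]  x^+=[0.9219, -0.3950]  P^+=[0.1283 -0.0680; -0.0680 0.5751]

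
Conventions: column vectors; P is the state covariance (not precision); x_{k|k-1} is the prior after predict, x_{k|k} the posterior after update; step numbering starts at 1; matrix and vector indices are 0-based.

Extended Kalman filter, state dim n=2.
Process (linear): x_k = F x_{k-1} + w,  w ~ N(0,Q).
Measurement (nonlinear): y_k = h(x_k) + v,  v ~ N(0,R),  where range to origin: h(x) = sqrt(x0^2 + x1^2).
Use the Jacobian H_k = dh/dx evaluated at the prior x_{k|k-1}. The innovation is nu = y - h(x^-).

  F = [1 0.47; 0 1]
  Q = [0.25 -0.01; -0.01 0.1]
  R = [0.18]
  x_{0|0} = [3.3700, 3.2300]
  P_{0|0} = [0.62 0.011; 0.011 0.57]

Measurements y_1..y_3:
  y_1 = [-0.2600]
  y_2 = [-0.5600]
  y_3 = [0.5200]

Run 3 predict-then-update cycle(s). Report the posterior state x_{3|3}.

x_post = [-0.3322, -0.2908]

step 1: x^-=[4.8881, 3.2300]  P^-=[1.0063 0.2689; 0.2689 0.6700]  H_jac=[0.8343 0.5513]  S=[1.3314]  K=[0.7419; 0.4459]  nu=[-6.1189]  x^+=[0.3486, 0.5014]  P^+=[0.2734 -0.1716; -0.1716 0.4052]
step 2: x^-=[0.5842, 0.5014]  P^-=[0.4517 0.0089; 0.0089 0.5052]  H_jac=[0.7588 0.6513]  S=[0.6632]  K=[0.5255; 0.5064]  nu=[-1.3299]  x^+=[-0.1147, -0.1720]  P^+=[0.2685 -0.1676; -0.1676 0.3352]
step 3: x^-=[-0.1955, -0.1720]  P^-=[0.4350 -0.0200; -0.0200 0.4352]  H_jac=[-0.7509 -0.6604]  S=[0.5952]  K=[-0.5265; -0.4576]  nu=[0.2596]  x^+=[-0.3322, -0.2908]  P^+=[0.2700 -0.1635; -0.1635 0.3106]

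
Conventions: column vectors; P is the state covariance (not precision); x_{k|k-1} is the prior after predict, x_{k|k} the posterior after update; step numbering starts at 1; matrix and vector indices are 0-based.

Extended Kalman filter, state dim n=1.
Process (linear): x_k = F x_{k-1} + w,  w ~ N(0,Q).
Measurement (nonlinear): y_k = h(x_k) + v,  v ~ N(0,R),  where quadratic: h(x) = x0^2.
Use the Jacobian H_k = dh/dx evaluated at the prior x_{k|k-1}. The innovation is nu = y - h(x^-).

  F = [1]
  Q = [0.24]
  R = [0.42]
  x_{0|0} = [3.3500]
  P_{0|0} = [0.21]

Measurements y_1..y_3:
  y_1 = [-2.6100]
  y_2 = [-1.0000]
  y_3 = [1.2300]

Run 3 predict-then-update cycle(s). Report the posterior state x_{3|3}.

x_post = [0.8895]

step 1: x^-=[3.3500]  P^-=[0.4500]  H_jac=[6.7000]  S=[20.6205]  K=[0.1462]  nu=[-13.8325]  x^+=[1.3275]  P^+=[0.0092]
step 2: x^-=[1.3275]  P^-=[0.2492]  H_jac=[2.6550]  S=[2.1764]  K=[0.3040]  nu=[-2.7623]  x^+=[0.4879]  P^+=[0.0481]
step 3: x^-=[0.4879]  P^-=[0.2881]  H_jac=[0.9758]  S=[0.6943]  K=[0.4049]  nu=[0.9920]  x^+=[0.8895]  P^+=[0.1743]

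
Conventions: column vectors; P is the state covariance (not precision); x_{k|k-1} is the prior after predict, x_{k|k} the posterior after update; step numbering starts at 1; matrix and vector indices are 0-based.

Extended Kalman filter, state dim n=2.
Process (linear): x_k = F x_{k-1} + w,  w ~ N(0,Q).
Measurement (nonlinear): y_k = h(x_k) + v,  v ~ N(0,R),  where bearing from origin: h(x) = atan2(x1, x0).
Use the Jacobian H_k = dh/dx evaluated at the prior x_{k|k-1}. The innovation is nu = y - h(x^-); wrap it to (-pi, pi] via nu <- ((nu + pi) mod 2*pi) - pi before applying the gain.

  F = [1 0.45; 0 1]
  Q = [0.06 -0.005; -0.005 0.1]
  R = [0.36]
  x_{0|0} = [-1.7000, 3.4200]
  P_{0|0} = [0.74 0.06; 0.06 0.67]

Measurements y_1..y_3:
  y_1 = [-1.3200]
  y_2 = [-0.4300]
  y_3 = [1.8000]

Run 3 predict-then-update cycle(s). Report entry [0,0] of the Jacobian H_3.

H_jac[0,0] = -0.0807

step 1: x^-=[-0.1610, 3.4200]  P^-=[0.9897 0.3565; 0.3565 0.7700]  H_jac=[-0.2918 -0.0137]  S=[0.4472]  K=[-0.6565; -0.2562]  nu=[-2.9378]  x^+=[1.7678, 4.1727]  P^+=[0.7969 0.2813; 0.2813 0.7406]
step 2: x^-=[3.6455, 4.1727]  P^-=[1.2600 0.6096; 0.6096 0.8406]  H_jac=[-0.1359 0.1187]  S=[0.3755]  K=[-0.2633; 0.0452]  nu=[-1.2827]  x^+=[3.9833, 4.1147]  P^+=[1.2340 0.6140; 0.6140 0.8399]
step 3: x^-=[5.8349, 4.1147]  P^-=[2.0167 0.9870; 0.9870 0.9399]  H_jac=[-0.0807 0.1145]  S=[0.3672]  K=[-0.1356; 0.0760]  nu=[1.1858]  x^+=[5.6741, 4.2048]  P^+=[2.0099 0.9908; 0.9908 0.9378]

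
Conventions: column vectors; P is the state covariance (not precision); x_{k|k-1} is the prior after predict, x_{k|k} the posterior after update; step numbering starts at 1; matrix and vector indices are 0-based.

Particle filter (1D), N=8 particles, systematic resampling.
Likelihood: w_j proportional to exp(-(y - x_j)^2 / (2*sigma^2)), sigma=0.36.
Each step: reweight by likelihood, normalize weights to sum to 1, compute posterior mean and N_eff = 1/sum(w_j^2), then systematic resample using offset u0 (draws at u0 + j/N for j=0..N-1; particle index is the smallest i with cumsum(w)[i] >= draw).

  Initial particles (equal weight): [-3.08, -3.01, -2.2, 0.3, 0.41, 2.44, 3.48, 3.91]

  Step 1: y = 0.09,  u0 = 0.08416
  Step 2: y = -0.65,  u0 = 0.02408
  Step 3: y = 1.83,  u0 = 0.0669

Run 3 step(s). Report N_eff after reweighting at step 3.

step 1: w=[0.0000, 0.0000, 0.0000, 0.5560, 0.4440, 0.0000, 0.0000, 0.0000]  mean=0.3488  Neff=1.9752  idx=[3, 3, 3, 3, 4, 4, 4, 4]
step 2: w=[0.1753, 0.1753, 0.1753, 0.1753, 0.0747, 0.0747, 0.0747, 0.0747]  mean=0.3329  Neff=6.8851  idx=[0, 0, 1, 2, 2, 3, 4, 6]
step 3: w=[0.0770, 0.0770, 0.0770, 0.0770, 0.0770, 0.0770, 0.2691, 0.2691]  mean=0.3592  Neff=5.5434  idx=[0, 2, 4, 5, 6, 6, 7, 7]

N_eff = 5.5434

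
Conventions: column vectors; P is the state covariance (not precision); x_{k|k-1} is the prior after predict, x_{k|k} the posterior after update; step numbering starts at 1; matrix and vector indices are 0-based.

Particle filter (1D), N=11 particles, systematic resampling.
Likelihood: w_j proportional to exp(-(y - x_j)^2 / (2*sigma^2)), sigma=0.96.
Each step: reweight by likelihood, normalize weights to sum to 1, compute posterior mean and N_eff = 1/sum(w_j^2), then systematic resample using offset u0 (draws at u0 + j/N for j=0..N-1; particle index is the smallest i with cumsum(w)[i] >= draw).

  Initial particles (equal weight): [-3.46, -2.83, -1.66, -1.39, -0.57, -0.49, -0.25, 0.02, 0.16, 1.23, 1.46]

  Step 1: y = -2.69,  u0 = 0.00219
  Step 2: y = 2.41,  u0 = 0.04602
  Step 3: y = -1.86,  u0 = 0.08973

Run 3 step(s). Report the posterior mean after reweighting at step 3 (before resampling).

step 1: w=[0.2494, 0.3404, 0.1935, 0.1375, 0.0300, 0.0249, 0.0136, 0.0064, 0.0042, 0.0001, 0.0000]  mean=-2.3702  Neff=4.2345  idx=[0, 0, 0, 1, 1, 1, 1, 2, 2, 3, 3]
step 2: w=[0.0000, 0.0000, 0.0000, 0.0003, 0.0003, 0.0003, 0.0003, 0.1198, 0.1198, 0.3795, 0.3795]  mean=-1.4566  Neff=3.1568  idx=[7, 8, 8, 9, 9, 9, 9, 10, 10, 10, 10]
step 3: w=[0.0975, 0.0975, 0.0975, 0.0884, 0.0884, 0.0884, 0.0884, 0.0884, 0.0884, 0.0884, 0.0884]  mean=-1.4690  Neff=10.9781  idx=[0, 1, 2, 3, 4, 5, 6, 7, 8, 9, 10]

post_mean = -1.4690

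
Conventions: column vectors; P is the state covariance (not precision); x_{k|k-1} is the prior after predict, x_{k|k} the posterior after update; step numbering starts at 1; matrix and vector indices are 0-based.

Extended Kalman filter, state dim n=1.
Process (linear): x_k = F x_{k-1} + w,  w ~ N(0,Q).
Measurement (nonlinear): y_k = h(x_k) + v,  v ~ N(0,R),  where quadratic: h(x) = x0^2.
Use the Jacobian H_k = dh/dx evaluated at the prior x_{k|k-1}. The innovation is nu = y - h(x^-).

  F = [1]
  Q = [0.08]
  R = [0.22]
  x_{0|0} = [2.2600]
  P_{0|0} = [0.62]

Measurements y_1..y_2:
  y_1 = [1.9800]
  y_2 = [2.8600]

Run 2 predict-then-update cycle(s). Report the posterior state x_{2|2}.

step 1: x^-=[2.2600]  P^-=[0.7000]  H_jac=[4.5200]  S=[14.5213]  K=[0.2179]  nu=[-3.1276]  x^+=[1.5785]  P^+=[0.0106]
step 2: x^-=[1.5785]  P^-=[0.0906]  H_jac=[3.1571]  S=[1.1231]  K=[0.2547]  nu=[0.3682]  x^+=[1.6723]  P^+=[0.0177]

x_post = [1.6723]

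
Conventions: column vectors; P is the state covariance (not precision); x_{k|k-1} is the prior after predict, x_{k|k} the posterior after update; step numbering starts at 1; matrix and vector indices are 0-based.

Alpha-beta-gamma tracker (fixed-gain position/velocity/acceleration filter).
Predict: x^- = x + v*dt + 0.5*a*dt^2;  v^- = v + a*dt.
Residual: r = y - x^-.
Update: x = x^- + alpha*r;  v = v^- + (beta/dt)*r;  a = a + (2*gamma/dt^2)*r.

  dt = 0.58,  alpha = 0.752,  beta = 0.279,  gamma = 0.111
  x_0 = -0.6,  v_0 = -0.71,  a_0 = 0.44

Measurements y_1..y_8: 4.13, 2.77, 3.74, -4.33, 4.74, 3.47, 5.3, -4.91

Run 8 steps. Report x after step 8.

x_post = -2.3700

step 1: x_pred=-0.9378  r=5.0678  x^+=2.8732  v^+=1.9830  a^+=3.7844
step 2: x_pred=4.6599  r=-1.8899  x^+=3.2387  v^+=3.2688  a^+=2.5372
step 3: x_pred=5.5614  r=-1.8214  x^+=4.1917  v^+=3.8643  a^+=1.3352
step 4: x_pred=6.6576  r=-10.9876  x^+=-1.6051  v^+=-0.6467  a^+=-5.9158
step 5: x_pred=-2.9752  r=7.7152  x^+=2.8266  v^+=-0.3666  a^+=-0.8243
step 6: x_pred=2.4754  r=0.9946  x^+=3.2233  v^+=-0.3662  a^+=-0.1679
step 7: x_pred=2.9827  r=2.3173  x^+=4.7253  v^+=0.6511  a^+=1.3613
step 8: x_pred=5.3319  r=-10.2419  x^+=-2.3700  v^+=-3.4860  a^+=-5.3976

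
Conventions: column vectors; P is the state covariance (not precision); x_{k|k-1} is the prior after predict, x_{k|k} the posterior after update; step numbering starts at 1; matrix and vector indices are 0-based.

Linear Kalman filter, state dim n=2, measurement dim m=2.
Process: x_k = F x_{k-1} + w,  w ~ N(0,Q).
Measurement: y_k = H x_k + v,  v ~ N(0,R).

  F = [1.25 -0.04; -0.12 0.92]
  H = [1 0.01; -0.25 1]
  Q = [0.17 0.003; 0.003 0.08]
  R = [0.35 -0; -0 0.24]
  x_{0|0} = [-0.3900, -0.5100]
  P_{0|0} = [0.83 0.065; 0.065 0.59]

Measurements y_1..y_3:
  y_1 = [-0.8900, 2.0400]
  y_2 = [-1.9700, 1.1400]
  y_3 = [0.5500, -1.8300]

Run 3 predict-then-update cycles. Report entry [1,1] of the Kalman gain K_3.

step 1: x^-=[-0.4671, -0.4224]  P^-=[1.4613 -0.0681; -0.0681 0.5770]  S=[1.8100 -0.4275; -0.4275 0.9424]  K=[0.7821 -0.1051; 0.1282 0.6885]  nu=[-0.4187, 2.3456]  x^+=[-1.0412, 1.1388]  P^+=[0.2733 0.0431; 0.0431 0.1760]
step 2: x^-=[-1.3470, 1.1727]  P^-=[0.5930 0.0053; 0.0053 0.2234]  S=[0.9432 -0.1407; -0.1407 0.4978]  K=[0.6118 -0.1142; 0.0778 0.4681]  nu=[-0.6347, -0.3694]  x^+=[-1.6931, 0.9503]  P^+=[0.2139 0.0261; 0.0261 0.1189]
step 3: x^-=[-2.1544, 1.0775]  P^-=[0.5017 -0.0034; -0.0034 0.1779]  S=[0.8517 -0.1270; -0.1270 0.4510]  K=[0.5704 -0.1250; 0.0598 0.4132]  nu=[2.6937, -3.4461]  x^+=[-0.1873, -0.1856]  P^+=[0.1995 0.0199; 0.0199 0.1041]

K[1,1] = 0.4132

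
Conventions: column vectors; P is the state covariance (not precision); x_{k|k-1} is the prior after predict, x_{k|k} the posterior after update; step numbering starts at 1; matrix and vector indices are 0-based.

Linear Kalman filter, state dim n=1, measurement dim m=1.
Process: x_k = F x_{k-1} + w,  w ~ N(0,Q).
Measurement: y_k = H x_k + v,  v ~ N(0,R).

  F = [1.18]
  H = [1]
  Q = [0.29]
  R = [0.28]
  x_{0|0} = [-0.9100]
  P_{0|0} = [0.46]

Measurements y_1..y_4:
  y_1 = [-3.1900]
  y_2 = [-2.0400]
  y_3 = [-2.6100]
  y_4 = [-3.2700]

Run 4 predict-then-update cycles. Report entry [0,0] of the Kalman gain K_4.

K[0,0] = 0.6623

step 1: x^-=[-1.0738]  P^-=[0.9305]  S=[1.2105]  K=[0.7687]  nu=[-2.1162]  x^+=[-2.7005]  P^+=[0.2152]
step 2: x^-=[-3.1866]  P^-=[0.5897]  S=[0.8697]  K=[0.6780]  nu=[1.1466]  x^+=[-2.4092]  P^+=[0.1899]
step 3: x^-=[-2.8428]  P^-=[0.5544]  S=[0.8344]  K=[0.6644]  nu=[0.2328]  x^+=[-2.6881]  P^+=[0.1860]
step 4: x^-=[-3.1720]  P^-=[0.5490]  S=[0.8290]  K=[0.6623]  nu=[-0.0980]  x^+=[-3.2369]  P^+=[0.1854]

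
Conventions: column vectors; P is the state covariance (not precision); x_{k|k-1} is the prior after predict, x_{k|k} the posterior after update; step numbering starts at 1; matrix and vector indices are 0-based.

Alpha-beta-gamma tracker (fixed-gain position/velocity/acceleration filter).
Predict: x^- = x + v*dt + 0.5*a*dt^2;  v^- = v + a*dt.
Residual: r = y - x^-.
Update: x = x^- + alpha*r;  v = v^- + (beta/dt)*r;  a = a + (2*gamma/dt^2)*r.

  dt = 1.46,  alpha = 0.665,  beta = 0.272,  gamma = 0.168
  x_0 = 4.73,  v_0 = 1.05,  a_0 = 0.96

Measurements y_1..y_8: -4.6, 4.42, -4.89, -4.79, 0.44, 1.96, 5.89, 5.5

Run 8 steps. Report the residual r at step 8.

step 1: x_pred=7.2862  r=-11.8862  x^+=-0.6181  v^+=0.2372  a^+=-0.9136
step 2: x_pred=-1.2455  r=5.6655  x^+=2.5220  v^+=-0.0412  a^+=-0.0205
step 3: x_pred=2.4401  r=-7.3301  x^+=-2.4344  v^+=-1.4368  a^+=-1.1760
step 4: x_pred=-5.7854  r=0.9954  x^+=-5.1235  v^+=-2.9682  a^+=-1.0191
step 5: x_pred=-10.5432  r=10.9832  x^+=-3.2394  v^+=-2.4099  a^+=0.7122
step 6: x_pred=-5.9987  r=7.9587  x^+=-0.7062  v^+=0.1127  a^+=1.9667
step 7: x_pred=1.5545  r=4.3355  x^+=4.4376  v^+=3.7918  a^+=2.6501
step 8: x_pred=12.7981  r=-7.2981  x^+=7.9449  v^+=6.3013  a^+=1.4997

resid = -7.2981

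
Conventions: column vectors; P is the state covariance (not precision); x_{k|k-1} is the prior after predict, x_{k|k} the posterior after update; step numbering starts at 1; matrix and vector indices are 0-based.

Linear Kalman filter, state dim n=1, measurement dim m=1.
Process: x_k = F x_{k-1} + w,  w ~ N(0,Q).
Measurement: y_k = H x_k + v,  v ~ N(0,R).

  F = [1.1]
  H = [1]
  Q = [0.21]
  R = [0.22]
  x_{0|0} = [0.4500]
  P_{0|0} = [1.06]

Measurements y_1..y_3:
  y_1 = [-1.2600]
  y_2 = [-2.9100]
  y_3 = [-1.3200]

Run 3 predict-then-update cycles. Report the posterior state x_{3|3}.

x_post = [-1.7664]

step 1: x^-=[0.4950]  P^-=[1.4926]  S=[1.7126]  K=[0.8715]  nu=[-1.7550]  x^+=[-1.0346]  P^+=[0.1917]
step 2: x^-=[-1.1380]  P^-=[0.4420]  S=[0.6620]  K=[0.6677]  nu=[-1.7720]  x^+=[-2.3211]  P^+=[0.1469]
step 3: x^-=[-2.5532]  P^-=[0.3877]  S=[0.6077]  K=[0.6380]  nu=[1.2332]  x^+=[-1.7664]  P^+=[0.1404]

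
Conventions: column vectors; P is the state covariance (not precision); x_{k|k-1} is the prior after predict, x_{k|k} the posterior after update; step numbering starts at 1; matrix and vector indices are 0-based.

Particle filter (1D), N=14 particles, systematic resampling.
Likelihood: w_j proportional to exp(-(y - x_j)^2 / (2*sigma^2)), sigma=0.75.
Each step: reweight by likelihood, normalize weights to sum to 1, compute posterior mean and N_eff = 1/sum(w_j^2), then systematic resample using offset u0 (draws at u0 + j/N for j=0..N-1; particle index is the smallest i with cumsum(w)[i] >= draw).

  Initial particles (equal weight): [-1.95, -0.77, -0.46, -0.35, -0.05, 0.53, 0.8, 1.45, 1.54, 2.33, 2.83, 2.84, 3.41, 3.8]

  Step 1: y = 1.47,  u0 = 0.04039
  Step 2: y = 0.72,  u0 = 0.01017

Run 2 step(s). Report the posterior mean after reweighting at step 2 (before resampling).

step 1: w=[0.0000, 0.0027, 0.0085, 0.0123, 0.0299, 0.1062, 0.1562, 0.2328, 0.2319, 0.1207, 0.0450, 0.0439, 0.0082, 0.0019]  mean=1.4323  Neff=6.1225  idx=[4, 5, 6, 6, 7, 7, 7, 7, 8, 8, 8, 9, 9, 11]
step 2: w=[0.0747, 0.1225, 0.1258, 0.1258, 0.0788, 0.0788, 0.0788, 0.0788, 0.0696, 0.0696, 0.0696, 0.0126, 0.0126, 0.0023]  mean=1.1061  Neff=10.8856  idx=[0, 1, 1, 2, 2, 3, 3, 4, 5, 6, 7, 8, 9, 10]

post_mean = 1.1061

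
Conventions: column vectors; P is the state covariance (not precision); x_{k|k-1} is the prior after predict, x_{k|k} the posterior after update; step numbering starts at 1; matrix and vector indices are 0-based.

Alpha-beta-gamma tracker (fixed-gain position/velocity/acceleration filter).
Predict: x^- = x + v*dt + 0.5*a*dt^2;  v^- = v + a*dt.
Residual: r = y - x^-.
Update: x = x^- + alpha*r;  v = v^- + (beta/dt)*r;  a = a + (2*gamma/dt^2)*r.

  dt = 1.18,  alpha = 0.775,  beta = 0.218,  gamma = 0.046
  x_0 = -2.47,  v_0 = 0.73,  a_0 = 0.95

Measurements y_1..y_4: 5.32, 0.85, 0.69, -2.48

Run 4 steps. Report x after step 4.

step 1: x_pred=-0.9472  r=6.2672  x^+=3.9099  v^+=3.0088  a^+=1.3641
step 2: x_pred=8.4100  r=-7.5600  x^+=2.5510  v^+=3.2218  a^+=0.8646
step 3: x_pred=6.9546  r=-6.2646  x^+=2.0995  v^+=3.0846  a^+=0.4507
step 4: x_pred=6.0532  r=-8.5332  x^+=-0.5600  v^+=2.0399  a^+=-0.1132

x_post = -0.5600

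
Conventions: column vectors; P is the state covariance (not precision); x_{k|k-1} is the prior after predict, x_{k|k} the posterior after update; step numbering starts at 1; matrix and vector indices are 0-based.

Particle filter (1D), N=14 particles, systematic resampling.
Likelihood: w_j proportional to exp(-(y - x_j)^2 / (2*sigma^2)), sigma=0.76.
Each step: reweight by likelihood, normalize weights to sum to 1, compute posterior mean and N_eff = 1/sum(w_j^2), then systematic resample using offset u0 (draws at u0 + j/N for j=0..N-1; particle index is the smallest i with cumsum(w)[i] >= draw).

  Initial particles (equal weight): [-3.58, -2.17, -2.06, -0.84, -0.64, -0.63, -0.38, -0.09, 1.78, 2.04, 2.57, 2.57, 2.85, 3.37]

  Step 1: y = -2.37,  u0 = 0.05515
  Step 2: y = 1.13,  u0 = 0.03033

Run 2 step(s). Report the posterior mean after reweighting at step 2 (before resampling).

post_mean = -0.4835

step 1: w=[0.1130, 0.3878, 0.3694, 0.0529, 0.0301, 0.0292, 0.0130, 0.0045, 0.0000, 0.0000, 0.0000, 0.0000, 0.0000, 0.0000]  mean=-2.0948  Neff=3.2850  idx=[0, 1, 1, 1, 1, 1, 1, 2, 2, 2, 2, 2, 3, 6]
step 2: w=[0.0000, 0.0005, 0.0005, 0.0005, 0.0005, 0.0005, 0.0005, 0.0009, 0.0009, 0.0009, 0.0009, 0.0009, 0.1987, 0.7943]  mean=-0.4835  Neff=1.4917  idx=[12, 12, 12, 13, 13, 13, 13, 13, 13, 13, 13, 13, 13, 13]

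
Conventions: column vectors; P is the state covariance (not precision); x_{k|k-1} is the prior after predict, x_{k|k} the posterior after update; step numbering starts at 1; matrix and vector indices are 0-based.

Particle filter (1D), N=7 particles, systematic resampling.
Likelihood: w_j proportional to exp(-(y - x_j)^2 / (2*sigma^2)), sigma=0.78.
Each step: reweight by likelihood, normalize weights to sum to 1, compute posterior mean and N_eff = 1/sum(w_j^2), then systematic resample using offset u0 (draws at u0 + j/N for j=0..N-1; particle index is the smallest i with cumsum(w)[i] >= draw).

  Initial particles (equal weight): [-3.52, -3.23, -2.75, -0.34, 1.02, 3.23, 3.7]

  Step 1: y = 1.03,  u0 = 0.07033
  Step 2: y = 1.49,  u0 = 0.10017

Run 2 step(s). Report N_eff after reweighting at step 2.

step 1: w=[0.0000, 0.0000, 0.0000, 0.1731, 0.8094, 0.0152, 0.0023]  mean=0.8242  Neff=1.4591  idx=[3, 4, 4, 4, 4, 4, 4]
step 2: w=[0.0126, 0.1646, 0.1646, 0.1646, 0.1646, 0.1646, 0.1646]  mean=1.0029  Neff=6.1479  idx=[1, 2, 3, 4, 5, 5, 6]

N_eff = 6.1479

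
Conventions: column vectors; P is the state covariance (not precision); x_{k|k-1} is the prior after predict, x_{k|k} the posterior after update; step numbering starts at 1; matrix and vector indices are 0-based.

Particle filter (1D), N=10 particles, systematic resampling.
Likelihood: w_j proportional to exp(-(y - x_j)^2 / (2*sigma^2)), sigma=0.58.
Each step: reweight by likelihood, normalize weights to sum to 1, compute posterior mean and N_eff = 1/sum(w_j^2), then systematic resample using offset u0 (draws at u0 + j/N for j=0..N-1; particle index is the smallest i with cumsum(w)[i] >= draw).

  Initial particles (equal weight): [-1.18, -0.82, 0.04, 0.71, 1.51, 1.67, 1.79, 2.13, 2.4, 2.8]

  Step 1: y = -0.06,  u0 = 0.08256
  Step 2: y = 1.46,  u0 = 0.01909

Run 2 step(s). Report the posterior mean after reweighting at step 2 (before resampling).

post_mean = 1.0303

step 1: w=[0.0766, 0.2095, 0.4871, 0.2048, 0.0127, 0.0058, 0.0031, 0.0004, 0.0001, 0.0000]  mean=-0.0621  Neff=3.0379  idx=[1, 1, 1, 2, 2, 2, 2, 3, 3, 4]
step 2: w=[0.0002, 0.0002, 0.0002, 0.0242, 0.0242, 0.0242, 0.0242, 0.2100, 0.2100, 0.4827]  mean=1.0303  Neff=3.0915  idx=[3, 7, 7, 8, 8, 9, 9, 9, 9, 9]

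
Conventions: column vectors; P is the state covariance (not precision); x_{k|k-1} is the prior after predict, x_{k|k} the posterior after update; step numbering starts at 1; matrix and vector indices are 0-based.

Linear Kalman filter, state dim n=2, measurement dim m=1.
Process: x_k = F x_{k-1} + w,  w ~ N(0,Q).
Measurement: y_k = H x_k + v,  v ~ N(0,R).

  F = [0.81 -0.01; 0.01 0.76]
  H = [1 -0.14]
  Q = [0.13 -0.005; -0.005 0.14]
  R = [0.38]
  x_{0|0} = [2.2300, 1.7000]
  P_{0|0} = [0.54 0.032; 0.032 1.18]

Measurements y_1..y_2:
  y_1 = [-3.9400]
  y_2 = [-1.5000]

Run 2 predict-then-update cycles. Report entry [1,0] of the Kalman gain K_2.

K[1,0] = -0.0806

step 1: x^-=[1.7893, 1.3143]  P^-=[0.4839 0.0101; 0.0101 0.8221]  S=[0.8772]  K=[0.5500; -0.1197]  nu=[-5.5453]  x^+=[-1.2608, 1.9780]  P^+=[0.2185 0.0679; 0.0679 0.8095]
step 2: x^-=[-1.0410, 1.4907]  P^-=[0.2723 0.0324; 0.0324 0.6086]  S=[0.6552]  K=[0.4087; -0.0806]  nu=[-0.2503]  x^+=[-1.1433, 1.5109]  P^+=[0.1629 0.0540; 0.0540 0.6044]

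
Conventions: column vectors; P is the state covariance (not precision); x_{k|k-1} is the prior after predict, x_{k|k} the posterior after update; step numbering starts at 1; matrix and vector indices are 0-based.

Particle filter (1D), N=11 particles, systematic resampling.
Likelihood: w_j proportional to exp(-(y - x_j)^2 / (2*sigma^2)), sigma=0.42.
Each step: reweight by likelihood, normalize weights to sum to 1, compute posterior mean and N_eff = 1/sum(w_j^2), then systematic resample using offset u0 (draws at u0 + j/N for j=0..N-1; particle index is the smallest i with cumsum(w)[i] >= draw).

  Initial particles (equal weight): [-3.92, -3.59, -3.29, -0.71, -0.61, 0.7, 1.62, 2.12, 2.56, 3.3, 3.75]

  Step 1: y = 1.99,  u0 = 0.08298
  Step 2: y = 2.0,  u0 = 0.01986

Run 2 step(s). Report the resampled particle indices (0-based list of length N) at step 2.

resampled_idx = [0, 1, 2, 3, 4, 4, 5, 6, 7, 7, 9]

step 1: w=[0.0000, 0.0000, 0.0000, 0.0000, 0.0000, 0.0044, 0.3315, 0.4658, 0.1945, 0.0038, 0.0001]  mean=2.0382  Neff=2.7420  idx=[6, 6, 6, 7, 7, 7, 7, 7, 8, 8, 8]
step 2: w=[0.0827, 0.0827, 0.0827, 0.1196, 0.1196, 0.1196, 0.1196, 0.1196, 0.0512, 0.0512, 0.0512]  mean=2.0635  Neff=10.0046  idx=[0, 1, 2, 3, 4, 4, 5, 6, 7, 7, 9]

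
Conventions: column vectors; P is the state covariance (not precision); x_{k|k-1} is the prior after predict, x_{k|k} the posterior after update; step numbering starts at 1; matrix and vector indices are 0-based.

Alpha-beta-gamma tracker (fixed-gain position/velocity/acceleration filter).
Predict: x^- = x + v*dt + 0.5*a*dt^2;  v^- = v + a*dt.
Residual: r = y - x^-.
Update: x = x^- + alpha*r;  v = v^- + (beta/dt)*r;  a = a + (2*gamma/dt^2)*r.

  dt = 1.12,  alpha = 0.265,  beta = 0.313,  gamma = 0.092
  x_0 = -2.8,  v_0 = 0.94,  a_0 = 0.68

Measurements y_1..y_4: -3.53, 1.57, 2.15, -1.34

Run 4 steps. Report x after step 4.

step 1: x_pred=-1.3207  r=-2.2093  x^+=-1.9062  v^+=1.0842  a^+=0.3559
step 2: x_pred=-0.4686  r=2.0386  x^+=0.0716  v^+=2.0526  a^+=0.6550
step 3: x_pred=2.7813  r=-0.6313  x^+=2.6140  v^+=2.6097  a^+=0.5624
step 4: x_pred=5.8896  r=-7.2296  x^+=3.9737  v^+=1.2192  a^+=-0.4981

x_post = 3.9737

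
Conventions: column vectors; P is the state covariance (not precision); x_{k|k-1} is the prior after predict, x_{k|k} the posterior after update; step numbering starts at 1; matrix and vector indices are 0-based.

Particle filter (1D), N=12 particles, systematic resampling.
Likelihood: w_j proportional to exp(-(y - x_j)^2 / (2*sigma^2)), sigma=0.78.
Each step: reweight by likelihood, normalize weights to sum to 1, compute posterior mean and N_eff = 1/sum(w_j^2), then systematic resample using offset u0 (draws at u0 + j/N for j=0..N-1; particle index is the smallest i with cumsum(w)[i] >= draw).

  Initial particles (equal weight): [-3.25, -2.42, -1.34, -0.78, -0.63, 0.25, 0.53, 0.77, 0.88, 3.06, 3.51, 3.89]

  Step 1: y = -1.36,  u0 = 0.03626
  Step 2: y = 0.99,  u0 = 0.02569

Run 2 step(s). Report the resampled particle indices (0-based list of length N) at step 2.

step 1: w=[0.0173, 0.1295, 0.3261, 0.2474, 0.2105, 0.0388, 0.0173, 0.0078, 0.0053, 0.0000, 0.0000, 0.0000]  mean=-1.1027  Neff=4.3327  idx=[1, 1, 2, 2, 2, 2, 3, 3, 3, 4, 4, 5]
step 2: w=[0.0001, 0.0001, 0.0101, 0.0101, 0.0101, 0.0101, 0.0666, 0.0666, 0.0666, 0.1011, 0.1011, 0.5574]  mean=-0.1983  Neff=2.8994  idx=[4, 7, 8, 9, 10, 10, 11, 11, 11, 11, 11, 11]

resampled_idx = [4, 7, 8, 9, 10, 10, 11, 11, 11, 11, 11, 11]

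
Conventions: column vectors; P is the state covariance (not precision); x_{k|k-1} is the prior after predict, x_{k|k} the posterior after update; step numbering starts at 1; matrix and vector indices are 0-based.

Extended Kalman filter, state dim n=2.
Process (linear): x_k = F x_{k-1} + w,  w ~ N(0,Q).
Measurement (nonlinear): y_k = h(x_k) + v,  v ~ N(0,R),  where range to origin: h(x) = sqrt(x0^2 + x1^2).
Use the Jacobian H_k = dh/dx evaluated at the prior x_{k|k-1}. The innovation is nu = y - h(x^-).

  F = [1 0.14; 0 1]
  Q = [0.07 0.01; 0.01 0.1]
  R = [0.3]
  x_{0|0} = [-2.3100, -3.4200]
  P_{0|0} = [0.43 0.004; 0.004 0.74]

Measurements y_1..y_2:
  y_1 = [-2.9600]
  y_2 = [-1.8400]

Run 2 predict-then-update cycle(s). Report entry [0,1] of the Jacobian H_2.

step 1: x^-=[-2.7888, -3.4200]  P^-=[0.5156 0.1176; 0.1176 0.8400]  H_jac=[-0.6320 -0.7750]  S=[1.1256]  K=[-0.3704; -0.6444]  nu=[-7.3729]  x^+=[-0.0575, 1.3308]  P^+=[0.3611 -0.1511; -0.1511 0.3726]
step 2: x^-=[0.1288, 1.3308]  P^-=[0.3961 -0.0889; -0.0889 0.4726]  H_jac=[0.0963 0.9953]  S=[0.7549]  K=[-0.0667; 0.6119]  nu=[-3.1770]  x^+=[0.3407, -0.6131]  P^+=[0.3928 -0.0581; -0.0581 0.1900]

H_jac[0,1] = 0.9953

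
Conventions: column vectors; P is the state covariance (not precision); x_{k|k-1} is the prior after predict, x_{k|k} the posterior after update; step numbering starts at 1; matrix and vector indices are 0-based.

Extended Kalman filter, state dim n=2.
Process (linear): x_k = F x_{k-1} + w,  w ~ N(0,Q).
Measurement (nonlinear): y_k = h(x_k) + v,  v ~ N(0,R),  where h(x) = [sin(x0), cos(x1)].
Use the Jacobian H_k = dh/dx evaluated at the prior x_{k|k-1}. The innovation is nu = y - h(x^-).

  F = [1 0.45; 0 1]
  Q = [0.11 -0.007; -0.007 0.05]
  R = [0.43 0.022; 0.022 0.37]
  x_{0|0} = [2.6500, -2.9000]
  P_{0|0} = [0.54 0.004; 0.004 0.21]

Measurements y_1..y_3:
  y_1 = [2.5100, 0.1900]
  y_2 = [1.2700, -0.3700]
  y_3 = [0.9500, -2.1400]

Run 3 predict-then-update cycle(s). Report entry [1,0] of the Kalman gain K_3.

step 1: x^-=[1.3450, -2.9000]  P^-=[0.6961 0.0915; 0.0915 0.2600]  H_jac=[0.2239 0.0000; 0.0000 0.2392]  S=[0.4649 0.0269; 0.0269 0.3849]  K=[0.3333 0.0336; 0.0349 0.1592]  nu=[1.5354, 1.1610]  x^+=[1.8957, -2.6617]  P^+=[0.6434 0.0826; 0.0826 0.2494]
step 2: x^-=[0.6980, -2.6617]  P^-=[0.8783 0.1878; 0.1878 0.2994]  H_jac=[0.7661 0.0000; 0.0000 0.4617]  S=[0.9455 0.0884; 0.0884 0.4338]  K=[0.7064 0.0559; 0.1248 0.2932]  nu=[0.6273, 0.5170]  x^+=[1.1700, -2.4318]  P^+=[0.3981 0.0784; 0.0784 0.2409]
step 3: x^-=[0.0757, -2.4318]  P^-=[0.6275 0.1798; 0.1798 0.2909]  H_jac=[0.9971 0.0000; 0.0000 0.6517]  S=[1.0539 0.1389; 0.1389 0.4935]  K=[0.5840 0.0731; 0.1242 0.3492]  nu=[0.8744, -1.3815]  x^+=[0.4853, -2.8057]  P^+=[0.2535 0.0612; 0.0612 0.2024]

K[1,0] = 0.1242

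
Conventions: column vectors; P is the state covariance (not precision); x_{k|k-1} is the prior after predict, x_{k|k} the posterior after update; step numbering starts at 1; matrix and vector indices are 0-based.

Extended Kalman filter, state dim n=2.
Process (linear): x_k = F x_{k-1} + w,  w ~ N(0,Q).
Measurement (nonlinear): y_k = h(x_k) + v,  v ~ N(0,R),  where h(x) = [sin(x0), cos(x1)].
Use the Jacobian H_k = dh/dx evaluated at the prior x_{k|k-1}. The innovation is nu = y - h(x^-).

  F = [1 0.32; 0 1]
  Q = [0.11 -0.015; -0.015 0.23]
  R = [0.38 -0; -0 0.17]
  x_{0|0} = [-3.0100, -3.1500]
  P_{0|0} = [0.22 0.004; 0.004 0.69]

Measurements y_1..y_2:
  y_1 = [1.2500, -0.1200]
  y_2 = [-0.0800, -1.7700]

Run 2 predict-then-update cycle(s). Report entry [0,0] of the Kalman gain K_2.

K[0,0] = 0.5601

step 1: x^-=[-4.0180, -3.1500]  P^-=[0.4032 0.2098; 0.2098 0.9200]  H_jac=[-0.6399 0.0000; 0.0000 -0.0084]  S=[0.5451 0.0011; 0.0011 0.1701]  K=[-0.4733 -0.0072; -0.2462 -0.0438]  nu=[0.4816, 0.8800]  x^+=[-4.2523, -3.3071]  P^+=[0.2811 0.1462; 0.1462 0.8866]
step 2: x^-=[-5.3106, -3.3071]  P^-=[0.5754 0.4149; 0.4149 1.1166]  H_jac=[0.5631 0.0000; 0.0000 -0.1648]  S=[0.5625 -0.0385; -0.0385 0.2003]  K=[0.5601 -0.2337; 0.3572 -0.8499]  nu=[-0.9064, -0.7837]  x^+=[-5.6351, -2.9649]  P^+=[0.3779 0.2410; 0.2410 0.8768]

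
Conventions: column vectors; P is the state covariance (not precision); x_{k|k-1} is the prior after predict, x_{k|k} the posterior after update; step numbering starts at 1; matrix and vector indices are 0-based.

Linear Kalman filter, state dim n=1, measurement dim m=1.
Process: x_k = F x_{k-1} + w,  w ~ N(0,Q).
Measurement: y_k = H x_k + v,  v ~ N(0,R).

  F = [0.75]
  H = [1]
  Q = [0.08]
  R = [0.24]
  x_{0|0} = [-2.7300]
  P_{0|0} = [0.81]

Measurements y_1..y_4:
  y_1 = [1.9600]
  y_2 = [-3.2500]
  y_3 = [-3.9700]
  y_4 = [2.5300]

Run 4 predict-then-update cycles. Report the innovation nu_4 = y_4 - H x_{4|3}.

innov = [3.9859]

step 1: x^-=[-2.0475]  P^-=[0.5356]  S=[0.7756]  K=[0.6906]  nu=[4.0075]  x^+=[0.7200]  P^+=[0.1657]
step 2: x^-=[0.5400]  P^-=[0.1732]  S=[0.4132]  K=[0.4192]  nu=[-3.7900]  x^+=[-1.0488]  P^+=[0.1006]
step 3: x^-=[-0.7866]  P^-=[0.1366]  S=[0.3766]  K=[0.3627]  nu=[-3.1834]  x^+=[-1.9412]  P^+=[0.0870]
step 4: x^-=[-1.4559]  P^-=[0.1290]  S=[0.3690]  K=[0.3495]  nu=[3.9859]  x^+=[-0.0627]  P^+=[0.0839]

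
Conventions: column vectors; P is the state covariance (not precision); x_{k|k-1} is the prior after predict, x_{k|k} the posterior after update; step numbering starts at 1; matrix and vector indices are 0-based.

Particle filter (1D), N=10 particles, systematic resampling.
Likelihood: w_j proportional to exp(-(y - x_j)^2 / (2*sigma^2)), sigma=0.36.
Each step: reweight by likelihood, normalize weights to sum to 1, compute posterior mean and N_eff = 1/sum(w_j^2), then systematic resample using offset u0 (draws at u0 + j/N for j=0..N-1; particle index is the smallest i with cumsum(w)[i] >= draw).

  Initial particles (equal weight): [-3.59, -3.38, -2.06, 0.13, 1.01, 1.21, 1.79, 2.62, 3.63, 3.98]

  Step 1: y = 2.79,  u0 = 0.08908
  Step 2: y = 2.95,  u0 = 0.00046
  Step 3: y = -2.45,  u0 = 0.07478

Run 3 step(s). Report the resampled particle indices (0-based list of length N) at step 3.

step 1: w=[0.0000, 0.0000, 0.0000, 0.0000, 0.0000, 0.0001, 0.0214, 0.9075, 0.0667, 0.0043]  mean=2.6753  Neff=1.2070  idx=[7, 7, 7, 7, 7, 7, 7, 7, 7, 8]
step 2: w=[0.1080, 0.1080, 0.1080, 0.1080, 0.1080, 0.1080, 0.1080, 0.1080, 0.1080, 0.0276]  mean=2.6479  Neff=9.4500  idx=[0, 0, 1, 2, 3, 4, 5, 6, 7, 8]
step 3: w=[0.1000, 0.1000, 0.1000, 0.1000, 0.1000, 0.1000, 0.1000, 0.1000, 0.1000, 0.1000]  mean=2.6200  Neff=10.0000  idx=[0, 1, 2, 3, 4, 5, 6, 7, 8, 9]

resampled_idx = [0, 1, 2, 3, 4, 5, 6, 7, 8, 9]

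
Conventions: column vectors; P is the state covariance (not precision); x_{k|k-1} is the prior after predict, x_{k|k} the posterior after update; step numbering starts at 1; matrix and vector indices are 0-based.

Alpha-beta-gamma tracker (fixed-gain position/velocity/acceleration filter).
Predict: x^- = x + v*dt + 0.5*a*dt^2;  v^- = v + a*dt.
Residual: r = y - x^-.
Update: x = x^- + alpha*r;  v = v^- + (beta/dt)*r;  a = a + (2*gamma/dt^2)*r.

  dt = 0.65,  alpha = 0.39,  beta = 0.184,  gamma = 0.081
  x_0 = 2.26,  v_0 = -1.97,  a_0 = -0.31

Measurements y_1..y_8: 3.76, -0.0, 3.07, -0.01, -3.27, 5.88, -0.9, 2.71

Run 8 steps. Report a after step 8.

step 1: x_pred=0.9140  r=2.8460  x^+=2.0239  v^+=-1.3659  a^+=0.7812
step 2: x_pred=1.3012  r=-1.3012  x^+=0.7937  v^+=-1.2264  a^+=0.2823
step 3: x_pred=0.0562  r=3.0138  x^+=1.2316  v^+=-0.1897  a^+=1.4379
step 4: x_pred=1.4120  r=-1.4220  x^+=0.8574  v^+=0.3424  a^+=0.8927
step 5: x_pred=1.2685  r=-4.5385  x^+=-0.5015  v^+=-0.3622  a^+=-0.8476
step 6: x_pred=-0.9159  r=6.7959  x^+=1.7345  v^+=1.0107  a^+=1.7582
step 7: x_pred=2.7629  r=-3.6629  x^+=1.3344  v^+=1.1167  a^+=0.3538
step 8: x_pred=2.1349  r=0.5751  x^+=2.3592  v^+=1.5094  a^+=0.5743

a_post = 0.5743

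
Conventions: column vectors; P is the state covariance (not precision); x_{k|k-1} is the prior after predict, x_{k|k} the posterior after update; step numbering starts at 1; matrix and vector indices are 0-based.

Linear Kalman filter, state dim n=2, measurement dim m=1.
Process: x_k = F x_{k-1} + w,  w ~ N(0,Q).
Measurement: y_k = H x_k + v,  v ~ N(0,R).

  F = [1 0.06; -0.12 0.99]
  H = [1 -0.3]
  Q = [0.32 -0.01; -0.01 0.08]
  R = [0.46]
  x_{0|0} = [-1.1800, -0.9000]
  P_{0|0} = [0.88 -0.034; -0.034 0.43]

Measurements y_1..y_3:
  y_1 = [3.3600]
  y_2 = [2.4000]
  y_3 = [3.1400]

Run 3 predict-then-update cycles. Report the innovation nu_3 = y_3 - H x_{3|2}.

innov = [0.8571]

step 1: x^-=[-1.2340, -0.7494]  P^-=[1.1975 -0.1235; -0.1235 0.5222]  S=[1.7785]  K=[0.6941; -0.1575]  nu=[4.3692]  x^+=[1.7987, -1.4376]  P^+=[0.3406 0.0710; 0.0710 0.4781]
step 2: x^-=[1.7124, -1.6390]  P^-=[0.6708 0.0473; 0.0473 0.5366]  S=[1.1507]  K=[0.5706; -0.0988]  nu=[0.1958]  x^+=[1.8242, -1.6584]  P^+=[0.2961 0.1122; 0.1122 0.5254]
step 3: x^-=[1.7247, -1.8607]  P^-=[0.6315 0.0959; 0.0959 0.5725]  S=[1.0855]  K=[0.5553; -0.0699]  nu=[0.8571]  x^+=[2.2006, -1.9206]  P^+=[0.2968 0.1380; 0.1380 0.5672]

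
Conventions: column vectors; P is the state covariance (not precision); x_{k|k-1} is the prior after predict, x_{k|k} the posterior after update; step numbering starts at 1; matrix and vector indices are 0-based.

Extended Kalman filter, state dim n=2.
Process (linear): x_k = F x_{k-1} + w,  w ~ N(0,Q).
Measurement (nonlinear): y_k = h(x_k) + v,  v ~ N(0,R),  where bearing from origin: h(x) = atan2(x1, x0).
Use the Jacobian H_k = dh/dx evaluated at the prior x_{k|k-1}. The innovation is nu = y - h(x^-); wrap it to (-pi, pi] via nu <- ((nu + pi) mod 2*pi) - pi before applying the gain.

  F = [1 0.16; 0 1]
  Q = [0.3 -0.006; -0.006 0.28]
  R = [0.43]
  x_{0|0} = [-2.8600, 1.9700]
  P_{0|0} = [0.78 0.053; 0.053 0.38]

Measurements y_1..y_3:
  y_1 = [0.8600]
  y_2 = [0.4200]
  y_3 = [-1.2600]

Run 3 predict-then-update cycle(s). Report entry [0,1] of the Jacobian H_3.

step 1: x^-=[-2.5448, 1.9700]  P^-=[1.1067 0.1078; 0.1078 0.6600]  H_jac=[-0.1902 -0.2457]  S=[0.5200]  K=[-0.4558; -0.3513]  nu=[-1.6228]  x^+=[-1.8051, 2.5401]  P^+=[0.9987 0.0245; 0.0245 0.5958]
step 2: x^-=[-1.3987, 2.5401]  P^-=[1.3218 0.1139; 0.1139 0.8758]  H_jac=[-0.3021 -0.1663]  S=[0.5863]  K=[-0.7133; -0.3072]  nu=[-1.6541]  x^+=[-0.2188, 3.0482]  P^+=[1.0234 -0.0146; -0.0146 0.8205]
step 3: x^-=[0.2690, 3.0482]  P^-=[1.3398 0.1107; 0.1107 1.1005]  H_jac=[-0.3255 0.0287]  S=[0.5708]  K=[-0.7585; -0.0077]  nu=[-2.7428]  x^+=[2.3493, 3.0695]  P^+=[1.0114 0.1073; 0.1073 1.1005]

H_jac[0,1] = 0.0287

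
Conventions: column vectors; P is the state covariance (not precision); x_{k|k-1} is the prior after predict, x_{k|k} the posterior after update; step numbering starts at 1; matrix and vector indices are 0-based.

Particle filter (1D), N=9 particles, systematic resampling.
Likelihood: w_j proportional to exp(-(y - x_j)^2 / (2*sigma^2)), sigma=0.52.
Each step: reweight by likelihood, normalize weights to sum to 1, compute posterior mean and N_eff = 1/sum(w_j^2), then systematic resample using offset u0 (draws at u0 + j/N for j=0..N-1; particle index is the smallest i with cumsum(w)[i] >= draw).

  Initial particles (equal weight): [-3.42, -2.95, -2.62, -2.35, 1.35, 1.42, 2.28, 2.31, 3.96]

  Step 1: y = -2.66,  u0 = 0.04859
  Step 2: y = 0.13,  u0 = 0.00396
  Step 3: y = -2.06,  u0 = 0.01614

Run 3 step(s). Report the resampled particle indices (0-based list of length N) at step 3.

step 1: w=[0.1133, 0.2821, 0.3286, 0.2759, 0.0000, 0.0000, 0.0000, 0.0000, 0.0000]  mean=-2.7292  Neff=3.6156  idx=[0, 1, 1, 1, 2, 2, 2, 3, 3]
step 2: w=[0.0000, 0.0009, 0.0009, 0.0009, 0.0330, 0.0330, 0.0330, 0.4491, 0.4491]  mean=-2.3784  Neff=2.4591  idx=[4, 7, 7, 7, 7, 8, 8, 8, 8]
step 3: w=[0.0756, 0.1156, 0.1156, 0.1156, 0.1156, 0.1156, 0.1156, 0.1156, 0.1156]  mean=-2.3704  Neff=8.8865  idx=[0, 1, 2, 3, 4, 5, 6, 7, 8]

resampled_idx = [0, 1, 2, 3, 4, 5, 6, 7, 8]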